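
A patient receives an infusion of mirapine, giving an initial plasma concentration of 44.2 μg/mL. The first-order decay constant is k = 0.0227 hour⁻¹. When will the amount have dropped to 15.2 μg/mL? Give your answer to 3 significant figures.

47.0 hours

t½ = ln 2 / k = 0.69315 / 0.0227 ≈ 30.535 hours.
Fraction remaining = 15.2/44.2 ≈ 0.34389.
n = log₂(44.2/15.2) = ln(2.9079)/ln 2 ≈ 1.54 half-lives.
t = n × t½ = 1.54 × 30.535 ≈ 47.023 hours.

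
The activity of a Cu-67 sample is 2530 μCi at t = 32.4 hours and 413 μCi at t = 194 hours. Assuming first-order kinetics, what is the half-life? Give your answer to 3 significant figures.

Over Δt = 194 − 32.4 = 161.6 hours, the level fell by a factor of 2530/413 ≈ 6.1259.
n = log₂(6.1259) ≈ 2.6149 half-lives, so t½ = 161.6/2.6149 ≈ 61.799 hours.

61.8 hours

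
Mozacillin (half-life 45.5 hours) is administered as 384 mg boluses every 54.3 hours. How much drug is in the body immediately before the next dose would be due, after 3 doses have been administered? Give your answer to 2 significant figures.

270 mg

The 3 doses were given 162.9, 108.6, 54.3 hours ago.
Total = 384·(1/2)^(162.9/45.5) + 384·(1/2)^(108.6/45.5) + 384·(1/2)^(54.3/45.5)
      = 32.105 + 73.422 + 167.91 ≈ 273.44 mg.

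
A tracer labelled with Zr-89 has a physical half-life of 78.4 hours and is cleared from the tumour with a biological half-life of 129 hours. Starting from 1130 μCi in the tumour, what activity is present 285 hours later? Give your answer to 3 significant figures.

19.7 μCi

1/t_eff = 1/t_phys + 1/t_biol = 1/78.4 + 1/129 = 0.020507 per hour.
t_eff = 78.4 × 129 / (78.4 + 129) ≈ 48.764 hours.
Remaining = 1130 × (1/2)^(285/48.764) = 1130 × (1/2)^5.8445 ≈ 19.666 μCi.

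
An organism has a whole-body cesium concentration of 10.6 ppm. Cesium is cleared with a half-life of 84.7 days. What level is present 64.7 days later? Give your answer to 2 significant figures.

Number of half-lives: n = 64.7/84.7 ≈ 0.76387.
Remaining = 10.6 × (1/2)^0.76387 = 10.6 × 0.58891 ≈ 6.2425 ppm.

6.2 ppm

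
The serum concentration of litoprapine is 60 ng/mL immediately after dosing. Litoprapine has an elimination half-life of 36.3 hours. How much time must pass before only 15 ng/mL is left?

72.6 hours

15/60 = 1/4, so 2 half-lives have elapsed.
t = 2 × 36.3 = 72.6 hours.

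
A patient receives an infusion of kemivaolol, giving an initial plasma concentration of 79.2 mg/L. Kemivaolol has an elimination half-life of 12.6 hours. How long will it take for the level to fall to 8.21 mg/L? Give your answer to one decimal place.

Fraction remaining = 8.21/79.2 ≈ 0.10366.
n = log₂(79.2/8.21) = ln(9.6468)/ln 2 ≈ 3.27 half-lives.
t = n × t½ = 3.27 × 12.6 ≈ 41.203 hours.

41.2 hours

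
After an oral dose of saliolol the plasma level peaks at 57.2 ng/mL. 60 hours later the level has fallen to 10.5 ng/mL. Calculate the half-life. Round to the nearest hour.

A/A₀ = 10.5/57.2 ≈ 0.18357.
n = log₂(5.4476) ≈ 2.4456 half-lives elapsed in 60 hours.
t½ = 60/2.4456 ≈ 24.534 hours.

25 hours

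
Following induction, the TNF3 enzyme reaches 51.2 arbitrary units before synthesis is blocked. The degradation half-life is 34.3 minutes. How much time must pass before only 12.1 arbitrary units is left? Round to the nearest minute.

71 minutes

Fraction remaining = 12.1/51.2 ≈ 0.23633.
n = log₂(51.2/12.1) = ln(4.2314)/ln 2 ≈ 2.0811 half-lives.
t = n × t½ = 2.0811 × 34.3 ≈ 71.383 minutes.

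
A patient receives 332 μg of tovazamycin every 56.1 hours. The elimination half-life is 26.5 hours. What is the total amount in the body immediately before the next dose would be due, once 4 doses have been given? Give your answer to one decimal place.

The 4 doses were given 224.4, 168.3, 112.2, 56.1 hours ago.
Total = 332·(1/2)^(224.4/26.5) + 332·(1/2)^(168.3/26.5) + 332·(1/2)^(112.2/26.5) + 332·(1/2)^(56.1/26.5)
      = 0.93765 + 4.0674 + 17.644 + 76.536 ≈ 99.184 μg.

99.2 μg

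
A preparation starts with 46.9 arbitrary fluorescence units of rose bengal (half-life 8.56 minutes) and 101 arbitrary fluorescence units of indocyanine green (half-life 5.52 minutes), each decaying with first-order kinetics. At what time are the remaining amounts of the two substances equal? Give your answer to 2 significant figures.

17 minutes

Set 46.9·(1/2)^(t/8.56) = 101·(1/2)^(t/5.52).
Taking log₂: log₂(46.9/101) = t·(1/8.56 − 1/5.52).
log₂(0.46436) = -1.1067; 1/8.56 − 1/5.52 = -0.064337.
t = -1.1067 / -0.064337 ≈ 17.202 minutes.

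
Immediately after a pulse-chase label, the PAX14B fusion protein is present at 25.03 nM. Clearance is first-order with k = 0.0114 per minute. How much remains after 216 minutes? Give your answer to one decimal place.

2.1 nM

t½ = ln 2 / k = 0.69315 / 0.0114 ≈ 60.802 minutes.
Number of half-lives: n = 216/60.802 ≈ 3.5525.
Remaining = 25.03 × (1/2)^3.5525 = 25.03 × 0.08523 ≈ 2.1333 nM.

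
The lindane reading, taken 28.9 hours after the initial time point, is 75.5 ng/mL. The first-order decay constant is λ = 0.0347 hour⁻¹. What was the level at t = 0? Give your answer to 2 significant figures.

210 ng/mL

t½ = ln 2 / λ = 0.69315 / 0.0347 ≈ 19.975 hours.
Number of half-lives elapsed: n = 28.9/19.975 ≈ 1.4468.
A₀ = A × 2^n = 75.5 × 2^1.4468 = 75.5 × 2.726 ≈ 205.81 ng/mL.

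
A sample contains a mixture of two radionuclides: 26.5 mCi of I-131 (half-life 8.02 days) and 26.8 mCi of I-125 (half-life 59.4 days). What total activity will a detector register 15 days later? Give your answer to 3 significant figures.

29.7 mCi

I-131: 26.5 × (1/2)^(15/8.02) = 26.5 × (1/2)^1.8703 ≈ 7.2481 mCi.
I-125: 26.8 × (1/2)^(15/59.4) = 26.8 × (1/2)^0.25253 ≈ 22.497 mCi.
Total = 7.2481 + 22.497 ≈ 29.745 mCi.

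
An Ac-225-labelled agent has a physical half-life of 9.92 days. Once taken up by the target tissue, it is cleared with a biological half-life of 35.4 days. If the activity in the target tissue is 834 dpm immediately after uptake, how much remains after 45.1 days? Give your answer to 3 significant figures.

1/t_eff = 1/t_phys + 1/t_biol = 1/9.92 + 1/35.4 = 0.12906 per day.
t_eff = 9.92 × 35.4 / (9.92 + 35.4) ≈ 7.7486 days.
Remaining = 834 × (1/2)^(45.1/7.7486) = 834 × (1/2)^5.8204 ≈ 14.759 dpm.

14.8 dpm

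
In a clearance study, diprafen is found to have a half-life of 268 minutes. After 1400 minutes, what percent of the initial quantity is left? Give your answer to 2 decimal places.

n = 1400/268 ≈ 5.2239 half-lives.
Fraction remaining = (1/2)^5.2239 ≈ 0.026758, i.e. 2.6758%.

2.68%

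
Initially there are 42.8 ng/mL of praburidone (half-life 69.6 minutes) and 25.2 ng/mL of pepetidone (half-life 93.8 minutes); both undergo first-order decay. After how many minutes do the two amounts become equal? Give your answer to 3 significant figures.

206 minutes

Set 42.8·(1/2)^(t/69.6) = 25.2·(1/2)^(t/93.8).
Taking log₂: log₂(42.8/25.2) = t·(1/69.6 − 1/93.8).
log₂(1.6984) = 0.76419; 1/69.6 − 1/93.8 = 0.0037068.
t = 0.76419 / 0.0037068 ≈ 206.16 minutes.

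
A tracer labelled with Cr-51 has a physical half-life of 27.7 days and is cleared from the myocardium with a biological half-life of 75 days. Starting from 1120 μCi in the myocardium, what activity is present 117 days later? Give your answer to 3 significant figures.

20.3 μCi

1/t_eff = 1/t_phys + 1/t_biol = 1/27.7 + 1/75 = 0.049434 per day.
t_eff = 27.7 × 75 / (27.7 + 75) ≈ 20.229 days.
Remaining = 1120 × (1/2)^(117/20.229) = 1120 × (1/2)^5.7838 ≈ 20.329 μCi.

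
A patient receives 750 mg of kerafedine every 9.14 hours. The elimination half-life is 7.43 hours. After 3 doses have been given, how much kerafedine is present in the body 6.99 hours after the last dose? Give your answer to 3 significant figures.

The 3 doses were given 25.27, 16.13, 6.99 hours ago.
Total = 750·(1/2)^(25.27/7.43) + 750·(1/2)^(16.13/7.43) + 750·(1/2)^(6.99/7.43)
      = 70.996 + 166.55 + 390.71 ≈ 628.26 mg.

628 mg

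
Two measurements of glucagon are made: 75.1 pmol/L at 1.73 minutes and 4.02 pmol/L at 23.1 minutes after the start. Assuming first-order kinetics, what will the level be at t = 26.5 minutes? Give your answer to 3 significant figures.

Over Δt = 23.1 − 1.73 = 21.37 minutes, the level fell by a factor of 75.1/4.02 ≈ 18.682.
n = log₂(18.682) ≈ 4.2235 half-lives, so t½ = 21.37/4.2235 ≈ 5.0597 minutes.
From t = 23.1 to t = 26.5: 4.02 × (1/2)^((26.5−23.1)/5.0597) ≈ 2.5231 pmol/L.

2.52 pmol/L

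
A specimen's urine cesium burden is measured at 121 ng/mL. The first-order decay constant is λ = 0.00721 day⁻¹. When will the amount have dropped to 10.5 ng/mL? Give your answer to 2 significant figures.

340 days

t½ = ln 2 / λ = 0.69315 / 0.00721 ≈ 96.137 days.
Fraction remaining = 10.5/121 ≈ 0.086777.
n = log₂(121/10.5) = ln(11.524)/ln 2 ≈ 3.5265 half-lives.
t = n × t½ = 3.5265 × 96.137 ≈ 339.03 days.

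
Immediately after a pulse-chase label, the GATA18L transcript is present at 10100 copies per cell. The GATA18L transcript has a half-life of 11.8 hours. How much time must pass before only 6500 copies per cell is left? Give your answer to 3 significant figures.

7.50 hours

Fraction remaining = 6500/10100 ≈ 0.64356.
n = log₂(10100/6500) = ln(1.5538)/ln 2 ≈ 0.63584 half-lives.
t = n × t½ = 0.63584 × 11.8 ≈ 7.503 hours.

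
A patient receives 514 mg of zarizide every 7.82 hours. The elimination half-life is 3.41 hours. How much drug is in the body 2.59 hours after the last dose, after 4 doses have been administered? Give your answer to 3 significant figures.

381 mg

The 4 doses were given 26.05, 18.23, 10.41, 2.59 hours ago.
Total = 514·(1/2)^(26.05/3.41) + 514·(1/2)^(18.23/3.41) + 514·(1/2)^(10.41/3.41) + 514·(1/2)^(2.59/3.41)
      = 2.5781 + 12.637 + 61.942 + 303.61 ≈ 380.77 mg.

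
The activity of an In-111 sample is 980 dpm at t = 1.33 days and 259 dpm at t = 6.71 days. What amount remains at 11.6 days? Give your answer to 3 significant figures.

77.3 dpm

Over Δt = 6.71 − 1.33 = 5.38 days, the level fell by a factor of 980/259 ≈ 3.7838.
n = log₂(3.7838) ≈ 1.9198 half-lives, so t½ = 5.38/1.9198 ≈ 2.8023 days.
From t = 6.71 to t = 11.6: 259 × (1/2)^((11.6−6.71)/2.8023) ≈ 77.27 dpm.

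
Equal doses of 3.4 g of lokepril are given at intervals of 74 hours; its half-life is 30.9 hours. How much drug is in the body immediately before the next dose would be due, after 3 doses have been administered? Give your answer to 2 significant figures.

The 3 doses were given 222, 148, 74 hours ago.
Total = 3.4·(1/2)^(222/30.9) + 3.4·(1/2)^(148/30.9) + 3.4·(1/2)^(74/30.9)
      = 0.023374 + 0.12293 + 0.6465 ≈ 0.7928 g.

0.79 g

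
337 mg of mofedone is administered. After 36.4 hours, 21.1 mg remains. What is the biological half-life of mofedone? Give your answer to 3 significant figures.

A/A₀ = 21.1/337 ≈ 0.062611.
n = log₂(15.972) ≈ 3.9974 half-lives elapsed in 36.4 hours.
t½ = 36.4/3.9974 ≈ 9.1058 hours.

9.11 hours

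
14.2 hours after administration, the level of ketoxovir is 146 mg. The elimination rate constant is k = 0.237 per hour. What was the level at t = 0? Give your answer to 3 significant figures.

t½ = ln 2 / k = 0.69315 / 0.237 ≈ 2.9247 hours.
Number of half-lives elapsed: n = 14.2/2.9247 ≈ 4.8552.
A₀ = A × 2^n = 146 × 2^4.8552 = 146 × 28.945 ≈ 4226 mg.

4230 mg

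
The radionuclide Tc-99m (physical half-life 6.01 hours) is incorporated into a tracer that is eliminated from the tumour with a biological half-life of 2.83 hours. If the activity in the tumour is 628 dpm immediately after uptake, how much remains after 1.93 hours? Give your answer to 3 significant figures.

313 dpm

1/t_eff = 1/t_phys + 1/t_biol = 1/6.01 + 1/2.83 = 0.51975 per hour.
t_eff = 6.01 × 2.83 / (6.01 + 2.83) ≈ 1.924 hours.
Remaining = 628 × (1/2)^(1.93/1.924) = 628 × (1/2)^1.0031 ≈ 313.32 dpm.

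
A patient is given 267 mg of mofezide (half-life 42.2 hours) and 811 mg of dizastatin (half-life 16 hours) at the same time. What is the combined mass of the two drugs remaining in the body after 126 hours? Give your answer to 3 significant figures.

37.2 mg

mofezide: 267 × (1/2)^(126/42.2) = 267 × (1/2)^2.9858 ≈ 33.706 mg.
dizastatin: 811 × (1/2)^(126/16) = 811 × (1/2)^7.875 ≈ 3.4547 mg.
Total = 33.706 + 3.4547 ≈ 37.16 mg.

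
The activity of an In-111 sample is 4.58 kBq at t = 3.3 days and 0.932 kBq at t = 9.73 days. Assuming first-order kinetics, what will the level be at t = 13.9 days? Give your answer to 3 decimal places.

Over Δt = 9.73 − 3.3 = 6.43 days, the level fell by a factor of 4.58/0.932 ≈ 4.9142.
n = log₂(4.9142) ≈ 2.2969 half-lives, so t½ = 6.43/2.2969 ≈ 2.7994 days.
From t = 9.73 to t = 13.9: 0.932 × (1/2)^((13.9−9.73)/2.7994) ≈ 0.33189 kBq.

0.332 kBq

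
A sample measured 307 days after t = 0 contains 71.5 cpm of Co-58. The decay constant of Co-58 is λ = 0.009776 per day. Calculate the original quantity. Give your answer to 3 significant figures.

1440 cpm

t½ = ln 2 / λ = 0.69315 / 0.009776 ≈ 70.903 days.
Number of half-lives elapsed: n = 307/70.903 ≈ 4.3299.
A₀ = A × 2^n = 71.5 × 2^4.3299 = 71.5 × 20.11 ≈ 1437.9 cpm.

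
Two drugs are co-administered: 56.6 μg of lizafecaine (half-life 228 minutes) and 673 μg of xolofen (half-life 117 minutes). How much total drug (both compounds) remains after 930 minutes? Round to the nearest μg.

6 μg

lizafecaine: 56.6 × (1/2)^(930/228) = 56.6 × (1/2)^4.0789 ≈ 3.3491 μg.
xolofen: 673 × (1/2)^(930/117) = 673 × (1/2)^7.9487 ≈ 2.724 μg.
Total = 3.3491 + 2.724 ≈ 6.0732 μg.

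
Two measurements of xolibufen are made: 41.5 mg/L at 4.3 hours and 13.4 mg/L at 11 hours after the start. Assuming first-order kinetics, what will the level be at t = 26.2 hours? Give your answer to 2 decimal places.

1.03 mg/L

Over Δt = 11 − 4.3 = 6.7 hours, the level fell by a factor of 41.5/13.4 ≈ 3.097.
n = log₂(3.097) ≈ 1.6309 half-lives, so t½ = 6.7/1.6309 ≈ 4.1082 hours.
From t = 11 to t = 26.2: 13.4 × (1/2)^((26.2−11)/4.1082) ≈ 1.0312 mg/L.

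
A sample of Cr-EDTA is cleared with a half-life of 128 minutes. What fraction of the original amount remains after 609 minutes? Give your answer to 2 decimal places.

0.04

n = 609/128 ≈ 4.7578 half-lives.
Fraction remaining = (1/2)^4.7578 ≈ 0.036962.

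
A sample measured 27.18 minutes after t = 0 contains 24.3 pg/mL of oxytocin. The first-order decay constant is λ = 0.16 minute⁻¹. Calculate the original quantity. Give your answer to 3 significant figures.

t½ = ln 2 / λ = 0.69315 / 0.16 ≈ 4.3322 minutes.
Number of half-lives elapsed: n = 27.18/4.3322 ≈ 6.274.
A₀ = A × 2^n = 24.3 × 2^6.274 = 24.3 × 77.386 ≈ 1880.5 pg/mL.

1880 pg/mL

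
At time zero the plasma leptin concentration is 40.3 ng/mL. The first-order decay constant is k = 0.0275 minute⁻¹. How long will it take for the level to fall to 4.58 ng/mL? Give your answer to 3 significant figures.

t½ = ln 2 / k = 0.69315 / 0.0275 ≈ 25.205 minutes.
Fraction remaining = 4.58/40.3 ≈ 0.11365.
n = log₂(40.3/4.58) = ln(8.7991)/ln 2 ≈ 3.1374 half-lives.
t = n × t½ = 3.1374 × 25.205 ≈ 79.078 minutes.

79.1 minutes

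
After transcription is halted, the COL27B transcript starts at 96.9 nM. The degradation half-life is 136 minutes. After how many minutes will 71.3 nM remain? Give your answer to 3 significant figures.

Fraction remaining = 71.3/96.9 ≈ 0.73581.
n = log₂(96.9/71.3) = ln(1.359)/ln 2 ≈ 0.44259 half-lives.
t = n × t½ = 0.44259 × 136 ≈ 60.193 minutes.

60.2 minutes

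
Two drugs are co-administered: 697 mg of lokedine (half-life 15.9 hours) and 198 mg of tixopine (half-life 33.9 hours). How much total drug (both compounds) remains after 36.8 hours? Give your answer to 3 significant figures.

233 mg

lokedine: 697 × (1/2)^(36.8/15.9) = 697 × (1/2)^2.3145 ≈ 140.12 mg.
tixopine: 198 × (1/2)^(36.8/33.9) = 198 × (1/2)^1.0855 ≈ 93.3 mg.
Total = 140.12 + 93.3 ≈ 233.42 mg.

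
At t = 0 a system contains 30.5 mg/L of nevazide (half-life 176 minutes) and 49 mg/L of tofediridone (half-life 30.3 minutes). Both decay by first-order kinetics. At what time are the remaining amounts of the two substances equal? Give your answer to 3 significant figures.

Set 30.5·(1/2)^(t/176) = 49·(1/2)^(t/30.3).
Taking log₂: log₂(30.5/49) = t·(1/176 − 1/30.3).
log₂(0.62245) = -0.68397; 1/176 − 1/30.3 = -0.027321.
t = -0.68397 / -0.027321 ≈ 25.034 minutes.

25.0 minutes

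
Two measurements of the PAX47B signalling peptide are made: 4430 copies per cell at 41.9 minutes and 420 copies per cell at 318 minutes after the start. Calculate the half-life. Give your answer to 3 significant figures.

Over Δt = 318 − 41.9 = 276.1 minutes, the level fell by a factor of 4430/420 ≈ 10.548.
n = log₂(10.548) ≈ 3.3988 half-lives, so t½ = 276.1/3.3988 ≈ 81.233 minutes.

81.2 minutes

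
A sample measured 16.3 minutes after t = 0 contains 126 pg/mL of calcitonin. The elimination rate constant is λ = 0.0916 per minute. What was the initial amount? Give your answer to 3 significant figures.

561 pg/mL

t½ = ln 2 / λ = 0.69315 / 0.0916 ≈ 7.5671 minutes.
Number of half-lives elapsed: n = 16.3/7.5671 ≈ 2.1541.
A₀ = A × 2^n = 126 × 2^2.1541 = 126 × 4.4508 ≈ 560.8 pg/mL.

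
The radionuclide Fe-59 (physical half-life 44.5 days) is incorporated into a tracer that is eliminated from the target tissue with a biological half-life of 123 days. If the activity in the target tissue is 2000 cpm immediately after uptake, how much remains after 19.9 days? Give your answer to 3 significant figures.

1/t_eff = 1/t_phys + 1/t_biol = 1/44.5 + 1/123 = 0.030602 per day.
t_eff = 44.5 × 123 / (44.5 + 123) ≈ 32.678 days.
Remaining = 2000 × (1/2)^(19.9/32.678) = 2000 × (1/2)^0.60898 ≈ 1311.3 cpm.

1310 cpm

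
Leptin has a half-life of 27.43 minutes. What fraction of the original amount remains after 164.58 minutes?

n = 164.58/27.43 ≈ 6 half-lives.
Fraction remaining = (1/2)^6 ≈ 0.015625.

0.015625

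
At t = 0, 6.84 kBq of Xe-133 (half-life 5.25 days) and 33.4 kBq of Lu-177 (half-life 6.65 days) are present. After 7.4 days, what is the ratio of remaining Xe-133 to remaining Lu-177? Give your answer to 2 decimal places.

0.17

Xe-133: 6.84 × (1/2)^(7.4/5.25) = 6.84 × (1/2)^1.4095 ≈ 2.5748 kBq.
Lu-177: 33.4 × (1/2)^(7.4/6.65) = 33.4 × (1/2)^1.1128 ≈ 15.444 kBq.
Ratio ≈ 2.5748 / 15.444 ≈ 0.16672.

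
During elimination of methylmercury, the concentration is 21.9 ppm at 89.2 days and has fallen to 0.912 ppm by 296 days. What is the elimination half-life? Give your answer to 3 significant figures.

45.1 days

Over Δt = 296 − 89.2 = 206.8 days, the level fell by a factor of 21.9/0.912 ≈ 24.013.
n = log₂(24.013) ≈ 4.5858 half-lives, so t½ = 206.8/4.5858 ≈ 45.096 days.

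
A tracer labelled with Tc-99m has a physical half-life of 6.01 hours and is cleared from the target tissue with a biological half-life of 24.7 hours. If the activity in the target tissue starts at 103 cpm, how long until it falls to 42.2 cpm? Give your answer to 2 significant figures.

1/t_eff = 1/t_phys + 1/t_biol = 1/6.01 + 1/24.7 = 0.20688 per hour.
t_eff = 6.01 × 24.7 / (6.01 + 24.7) ≈ 4.8338 hours.
n = log₂(103/42.2) ≈ 1.2873; t = 1.2873 × 4.8338 ≈ 6.2227 hours.

6.2 hours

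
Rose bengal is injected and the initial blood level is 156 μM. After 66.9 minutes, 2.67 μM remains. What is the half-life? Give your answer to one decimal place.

11.4 minutes

A/A₀ = 2.67/156 ≈ 0.017115.
n = log₂(58.427) ≈ 5.8686 half-lives elapsed in 66.9 minutes.
t½ = 66.9/5.8686 ≈ 11.4 minutes.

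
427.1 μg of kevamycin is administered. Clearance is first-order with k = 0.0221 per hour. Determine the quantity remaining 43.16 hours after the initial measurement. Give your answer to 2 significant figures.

160 μg

t½ = ln 2 / k = 0.69315 / 0.0221 ≈ 31.364 hours.
Number of half-lives: n = 43.16/31.364 ≈ 1.3761.
Remaining = 427.1 × (1/2)^1.3761 = 427.1 × 0.38526 ≈ 164.54 μg.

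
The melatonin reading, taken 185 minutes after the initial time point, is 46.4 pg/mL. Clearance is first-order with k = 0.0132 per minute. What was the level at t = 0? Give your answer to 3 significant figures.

533 pg/mL

t½ = ln 2 / k = 0.69315 / 0.0132 ≈ 52.511 minutes.
Number of half-lives elapsed: n = 185/52.511 ≈ 3.5231.
A₀ = A × 2^n = 46.4 × 2^3.5231 = 46.4 × 11.496 ≈ 533.41 pg/mL.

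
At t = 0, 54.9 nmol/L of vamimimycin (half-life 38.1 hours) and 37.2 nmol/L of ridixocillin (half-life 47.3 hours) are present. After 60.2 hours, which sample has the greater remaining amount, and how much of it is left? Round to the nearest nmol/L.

vamimimycin, 18 nmol/L

vamimimycin: 54.9 × (1/2)^1.5801 ≈ 18.362 nmol/L.
ridixocillin: 37.2 × (1/2)^1.2727 ≈ 15.396 nmol/L.
Vamimimycin has more remaining, at ≈ 18.362 nmol/L.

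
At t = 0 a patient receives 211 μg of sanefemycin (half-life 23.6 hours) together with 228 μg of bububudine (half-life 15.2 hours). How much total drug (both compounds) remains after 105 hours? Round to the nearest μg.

12 μg

sanefemycin: 211 × (1/2)^(105/23.6) = 211 × (1/2)^4.4492 ≈ 9.6595 μg.
bububudine: 228 × (1/2)^(105/15.2) = 228 × (1/2)^6.9079 ≈ 1.8987 μg.
Total = 9.6595 + 1.8987 ≈ 11.558 μg.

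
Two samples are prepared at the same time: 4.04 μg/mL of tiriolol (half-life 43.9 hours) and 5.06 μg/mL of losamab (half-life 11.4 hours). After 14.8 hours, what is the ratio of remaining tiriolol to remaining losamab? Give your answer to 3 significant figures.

1.55

tiriolol: 4.04 × (1/2)^(14.8/43.9) = 4.04 × (1/2)^0.33713 ≈ 3.1981 μg/mL.
losamab: 5.06 × (1/2)^(14.8/11.4) = 5.06 × (1/2)^1.2982 ≈ 2.0575 μg/mL.
Ratio ≈ 3.1981 / 2.0575 ≈ 1.5544.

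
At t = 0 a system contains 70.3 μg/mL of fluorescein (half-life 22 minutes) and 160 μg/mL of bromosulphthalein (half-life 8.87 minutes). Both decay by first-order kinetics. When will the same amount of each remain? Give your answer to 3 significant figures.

17.6 minutes

Set 70.3·(1/2)^(t/22) = 160·(1/2)^(t/8.87).
Taking log₂: log₂(70.3/160) = t·(1/22 − 1/8.87).
log₂(0.43937) = -1.1865; 1/22 − 1/8.87 = -0.067285.
t = -1.1865 / -0.067285 ≈ 17.634 minutes.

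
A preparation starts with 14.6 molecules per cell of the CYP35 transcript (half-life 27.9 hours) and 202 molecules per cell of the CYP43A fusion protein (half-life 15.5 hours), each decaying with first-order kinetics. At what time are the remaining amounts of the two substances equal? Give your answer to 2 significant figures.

Set 14.6·(1/2)^(t/27.9) = 202·(1/2)^(t/15.5).
Taking log₂: log₂(14.6/202) = t·(1/27.9 − 1/15.5).
log₂(0.072277) = -3.7903; 1/27.9 − 1/15.5 = -0.028674.
t = -3.7903 / -0.028674 ≈ 132.19 hours.

130 hours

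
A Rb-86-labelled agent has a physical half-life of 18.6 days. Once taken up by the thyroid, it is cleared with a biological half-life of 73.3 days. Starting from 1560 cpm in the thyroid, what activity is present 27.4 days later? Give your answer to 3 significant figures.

434 cpm

1/t_eff = 1/t_phys + 1/t_biol = 1/18.6 + 1/73.3 = 0.067406 per day.
t_eff = 18.6 × 73.3 / (18.6 + 73.3) ≈ 14.835 days.
Remaining = 1560 × (1/2)^(27.4/14.835) = 1560 × (1/2)^1.8469 ≈ 433.66 cpm.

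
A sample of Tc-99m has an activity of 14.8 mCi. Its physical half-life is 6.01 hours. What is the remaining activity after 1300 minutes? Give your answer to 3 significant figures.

Convert the elapsed time: 1300 minutes = 21.6667 hours.
Number of half-lives: n = 21.6667/6.01 ≈ 3.6051.
Remaining = 14.8 × (1/2)^3.6051 = 14.8 × 0.082178 ≈ 1.2162 mCi.

1.22 mCi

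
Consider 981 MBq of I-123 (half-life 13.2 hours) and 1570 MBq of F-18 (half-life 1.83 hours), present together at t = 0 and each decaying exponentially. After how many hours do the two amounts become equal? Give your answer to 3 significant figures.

Set 981·(1/2)^(t/13.2) = 1570·(1/2)^(t/1.83).
Taking log₂: log₂(981/1570) = t·(1/13.2 − 1/1.83).
log₂(0.62484) = -0.67844; 1/13.2 − 1/1.83 = -0.47069.
t = -0.67844 / -0.47069 ≈ 1.4414 hours.

1.44 hours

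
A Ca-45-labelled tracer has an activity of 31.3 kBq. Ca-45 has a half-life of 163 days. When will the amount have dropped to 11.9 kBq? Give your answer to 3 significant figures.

Fraction remaining = 11.9/31.3 ≈ 0.38019.
n = log₂(31.3/11.9) = ln(2.6303)/ln 2 ≈ 1.3952 half-lives.
t = n × t½ = 1.3952 × 163 ≈ 227.42 days.

227 days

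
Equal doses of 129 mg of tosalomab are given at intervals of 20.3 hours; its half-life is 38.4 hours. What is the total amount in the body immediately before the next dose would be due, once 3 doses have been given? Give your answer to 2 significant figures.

The 3 doses were given 60.9, 40.6, 20.3 hours ago.
Total = 129·(1/2)^(60.9/38.4) + 129·(1/2)^(40.6/38.4) + 129·(1/2)^(20.3/38.4)
      = 42.971 + 61.989 + 89.423 ≈ 194.38 mg.

190 mg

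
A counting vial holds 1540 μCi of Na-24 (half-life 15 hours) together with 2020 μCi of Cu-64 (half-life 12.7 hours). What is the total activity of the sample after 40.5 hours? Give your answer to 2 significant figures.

460 μCi

Na-24: 1540 × (1/2)^(40.5/15) = 1540 × (1/2)^2.7 ≈ 237 μCi.
Cu-64: 2020 × (1/2)^(40.5/12.7) = 2020 × (1/2)^3.189 ≈ 221.5 μCi.
Total = 237 + 221.5 ≈ 458.5 μCi.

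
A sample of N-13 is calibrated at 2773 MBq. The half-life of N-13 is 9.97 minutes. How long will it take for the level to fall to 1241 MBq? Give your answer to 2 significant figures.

12 minutes

Fraction remaining = 1241/2773 ≈ 0.44753.
n = log₂(2773/1241) = ln(2.2345)/ln 2 ≈ 1.1599 half-lives.
t = n × t½ = 1.1599 × 9.97 ≈ 11.565 minutes.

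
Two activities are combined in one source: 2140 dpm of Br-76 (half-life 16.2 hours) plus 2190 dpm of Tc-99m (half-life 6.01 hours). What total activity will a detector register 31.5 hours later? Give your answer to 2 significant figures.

Br-76: 2140 × (1/2)^(31.5/16.2) = 2140 × (1/2)^1.9444 ≈ 556 dpm.
Tc-99m: 2190 × (1/2)^(31.5/6.01) = 2190 × (1/2)^5.2413 ≈ 57.898 dpm.
Total = 556 + 57.898 ≈ 613.9 dpm.

610 dpm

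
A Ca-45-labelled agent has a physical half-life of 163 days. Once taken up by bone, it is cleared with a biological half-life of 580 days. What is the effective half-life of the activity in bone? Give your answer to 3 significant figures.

1/t_eff = 1/t_phys + 1/t_biol = 1/163 + 1/580 = 0.0078591 per day.
t_eff = 163 × 580 / (163 + 580) ≈ 127.24 days.

127 days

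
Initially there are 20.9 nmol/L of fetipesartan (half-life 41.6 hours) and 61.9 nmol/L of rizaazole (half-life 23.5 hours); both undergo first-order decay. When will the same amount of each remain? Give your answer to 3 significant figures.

Set 20.9·(1/2)^(t/41.6) = 61.9·(1/2)^(t/23.5).
Taking log₂: log₂(20.9/61.9) = t·(1/41.6 − 1/23.5).
log₂(0.33764) = -1.5664; 1/41.6 − 1/23.5 = -0.018515.
t = -1.5664 / -0.018515 ≈ 84.605 hours.

84.6 hours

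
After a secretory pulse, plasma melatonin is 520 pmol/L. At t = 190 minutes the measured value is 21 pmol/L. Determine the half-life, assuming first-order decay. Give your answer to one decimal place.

A/A₀ = 21/520 ≈ 0.040385.
n = log₂(24.762) ≈ 4.6301 half-lives elapsed in 190 minutes.
t½ = 190/4.6301 ≈ 41.036 minutes.

41.0 minutes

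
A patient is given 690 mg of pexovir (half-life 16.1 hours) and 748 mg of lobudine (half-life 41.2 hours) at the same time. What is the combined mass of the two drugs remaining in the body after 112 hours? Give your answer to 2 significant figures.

pexovir: 690 × (1/2)^(112/16.1) = 690 × (1/2)^6.9565 ≈ 5.5556 mg.
lobudine: 748 × (1/2)^(112/41.2) = 748 × (1/2)^2.7184 ≈ 113.65 mg.
Total = 5.5556 + 113.65 ≈ 119.21 mg.

120 mg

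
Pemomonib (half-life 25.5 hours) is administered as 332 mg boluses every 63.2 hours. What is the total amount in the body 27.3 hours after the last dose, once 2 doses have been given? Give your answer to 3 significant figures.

The 2 doses were given 90.5, 27.3 hours ago.
Total = 332·(1/2)^(90.5/25.5) + 332·(1/2)^(27.3/25.5)
      = 28.365 + 158.07 ≈ 186.44 mg.

186 mg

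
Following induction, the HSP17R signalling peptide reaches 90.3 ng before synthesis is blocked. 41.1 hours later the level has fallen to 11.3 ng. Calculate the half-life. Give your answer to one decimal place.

13.7 hours

A/A₀ = 11.3/90.3 ≈ 0.12514.
n = log₂(7.9912) ≈ 2.9984 half-lives elapsed in 41.1 hours.
t½ = 41.1/2.9984 ≈ 13.707 hours.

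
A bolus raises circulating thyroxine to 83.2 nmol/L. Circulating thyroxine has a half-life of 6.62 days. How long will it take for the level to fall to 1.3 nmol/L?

39.72 days

1.3/83.2 = 1/64, so 6 half-lives have elapsed.
t = 6 × 6.62 = 39.72 days.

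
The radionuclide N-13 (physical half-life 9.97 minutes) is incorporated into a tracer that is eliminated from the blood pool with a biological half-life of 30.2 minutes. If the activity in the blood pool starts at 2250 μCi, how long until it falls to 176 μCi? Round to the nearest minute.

28 minutes

1/t_eff = 1/t_phys + 1/t_biol = 1/9.97 + 1/30.2 = 0.13341 per minute.
t_eff = 9.97 × 30.2 / (9.97 + 30.2) ≈ 7.4955 minutes.
n = log₂(2250/176) ≈ 3.6763; t = 3.6763 × 7.4955 ≈ 27.556 minutes.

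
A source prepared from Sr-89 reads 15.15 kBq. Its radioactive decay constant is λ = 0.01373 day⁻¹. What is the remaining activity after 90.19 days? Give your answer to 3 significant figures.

t½ = ln 2 / λ = 0.69315 / 0.01373 ≈ 50.484 days.
Number of half-lives: n = 90.19/50.484 ≈ 1.7865.
Remaining = 15.15 × (1/2)^1.7865 = 15.15 × 0.28987 ≈ 4.3916 kBq.

4.39 kBq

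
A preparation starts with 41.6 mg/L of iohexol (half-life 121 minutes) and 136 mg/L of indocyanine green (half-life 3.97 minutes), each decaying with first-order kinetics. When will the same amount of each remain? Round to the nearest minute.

7 minutes

Set 41.6·(1/2)^(t/121) = 136·(1/2)^(t/3.97).
Taking log₂: log₂(41.6/136) = t·(1/121 − 1/3.97).
log₂(0.30588) = -1.709; 1/121 − 1/3.97 = -0.24362.
t = -1.709 / -0.24362 ≈ 7.0147 minutes.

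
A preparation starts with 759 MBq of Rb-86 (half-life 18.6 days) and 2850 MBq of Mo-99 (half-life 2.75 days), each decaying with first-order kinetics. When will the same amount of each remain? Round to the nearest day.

Set 759·(1/2)^(t/18.6) = 2850·(1/2)^(t/2.75).
Taking log₂: log₂(759/2850) = t·(1/18.6 − 1/2.75).
log₂(0.26632) = -1.9088; 1/18.6 − 1/2.75 = -0.30987.
t = -1.9088 / -0.30987 ≈ 6.1599 days.

6 days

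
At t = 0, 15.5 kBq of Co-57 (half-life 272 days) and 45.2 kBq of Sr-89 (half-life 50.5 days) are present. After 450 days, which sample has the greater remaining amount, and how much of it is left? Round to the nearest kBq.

Co-57, 5 kBq

Co-57: 15.5 × (1/2)^1.6544 ≈ 4.9238 kBq.
Sr-89: 45.2 × (1/2)^8.9109 ≈ 0.093906 kBq.
Co-57 has more remaining, at ≈ 4.9238 kBq.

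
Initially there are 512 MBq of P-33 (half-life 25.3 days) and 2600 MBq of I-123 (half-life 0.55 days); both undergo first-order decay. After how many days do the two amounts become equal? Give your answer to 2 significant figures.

Set 512·(1/2)^(t/25.3) = 2600·(1/2)^(t/0.55).
Taking log₂: log₂(512/2600) = t·(1/25.3 − 1/0.55).
log₂(0.19692) = -2.3443; 1/25.3 − 1/0.55 = -1.7787.
t = -2.3443 / -1.7787 ≈ 1.318 days.

1.3 days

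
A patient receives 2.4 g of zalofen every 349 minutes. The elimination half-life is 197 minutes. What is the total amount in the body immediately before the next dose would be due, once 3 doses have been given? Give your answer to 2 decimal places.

0.97 g

The 3 doses were given 1047, 698, 349 minutes ago.
Total = 2.4·(1/2)^(1047/197) + 2.4·(1/2)^(698/197) + 2.4·(1/2)^(349/197)
      = 0.0603 + 0.20588 + 0.70293 ≈ 0.96912 g.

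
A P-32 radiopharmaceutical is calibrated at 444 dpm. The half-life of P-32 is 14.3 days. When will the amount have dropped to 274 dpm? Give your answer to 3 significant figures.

9.96 days

Fraction remaining = 274/444 ≈ 0.61712.
n = log₂(444/274) = ln(1.6204)/ln 2 ≈ 0.69638 half-lives.
t = n × t½ = 0.69638 × 14.3 ≈ 9.9583 days.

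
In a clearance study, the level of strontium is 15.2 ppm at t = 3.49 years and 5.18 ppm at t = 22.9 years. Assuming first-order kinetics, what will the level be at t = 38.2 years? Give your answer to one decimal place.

2.2 ppm

Over Δt = 22.9 − 3.49 = 19.41 years, the level fell by a factor of 15.2/5.18 ≈ 2.9344.
n = log₂(2.9344) ≈ 1.553 half-lives, so t½ = 19.41/1.553 ≈ 12.498 years.
From t = 22.9 to t = 38.2: 5.18 × (1/2)^((38.2−22.9)/12.498) ≈ 2.2172 ppm.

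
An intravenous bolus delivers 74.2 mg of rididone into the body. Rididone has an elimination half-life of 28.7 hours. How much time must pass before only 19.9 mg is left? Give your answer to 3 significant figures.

Fraction remaining = 19.9/74.2 ≈ 0.26819.
n = log₂(74.2/19.9) = ln(3.7286)/ln 2 ≈ 1.8987 half-lives.
t = n × t½ = 1.8987 × 28.7 ≈ 54.491 hours.

54.5 hours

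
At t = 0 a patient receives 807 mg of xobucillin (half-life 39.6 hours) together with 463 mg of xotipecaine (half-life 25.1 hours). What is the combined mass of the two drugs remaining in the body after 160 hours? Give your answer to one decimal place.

54.6 mg

xobucillin: 807 × (1/2)^(160/39.6) = 807 × (1/2)^4.0404 ≈ 49.045 mg.
xotipecaine: 463 × (1/2)^(160/25.1) = 463 × (1/2)^6.3745 ≈ 5.5804 mg.
Total = 49.045 + 5.5804 ≈ 54.625 mg.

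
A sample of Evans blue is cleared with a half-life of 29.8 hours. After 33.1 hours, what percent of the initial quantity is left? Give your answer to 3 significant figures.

n = 33.1/29.8 ≈ 1.1107 half-lives.
Fraction remaining = (1/2)^1.1107 ≈ 0.46306, i.e. 46.306%.

46.3%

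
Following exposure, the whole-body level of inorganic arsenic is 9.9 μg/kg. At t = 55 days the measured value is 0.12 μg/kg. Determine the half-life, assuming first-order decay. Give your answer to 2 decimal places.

8.64 days

A/A₀ = 0.12/9.9 ≈ 0.012121.
n = log₂(82.5) ≈ 6.3663 half-lives elapsed in 55 days.
t½ = 55/6.3663 ≈ 8.6392 days.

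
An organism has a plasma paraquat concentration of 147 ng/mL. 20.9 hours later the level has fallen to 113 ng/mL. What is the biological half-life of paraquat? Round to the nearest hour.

A/A₀ = 113/147 ≈ 0.76871.
n = log₂(1.3009) ≈ 0.37949 half-lives elapsed in 20.9 hours.
t½ = 20.9/0.37949 ≈ 55.073 hours.

55 hours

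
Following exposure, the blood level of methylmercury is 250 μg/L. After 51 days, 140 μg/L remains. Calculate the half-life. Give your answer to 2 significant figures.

A/A₀ = 140/250 ≈ 0.56.
n = log₂(1.7857) ≈ 0.8365 half-lives elapsed in 51 days.
t½ = 51/0.8365 ≈ 60.968 days.

61 days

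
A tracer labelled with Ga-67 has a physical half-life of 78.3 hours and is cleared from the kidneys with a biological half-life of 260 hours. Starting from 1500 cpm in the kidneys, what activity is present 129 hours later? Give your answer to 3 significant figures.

1/t_eff = 1/t_phys + 1/t_biol = 1/78.3 + 1/260 = 0.016618 per hour.
t_eff = 78.3 × 260 / (78.3 + 260) ≈ 60.177 hours.
Remaining = 1500 × (1/2)^(129/60.177) = 1500 × (1/2)^2.1437 ≈ 339.46 cpm.

339 cpm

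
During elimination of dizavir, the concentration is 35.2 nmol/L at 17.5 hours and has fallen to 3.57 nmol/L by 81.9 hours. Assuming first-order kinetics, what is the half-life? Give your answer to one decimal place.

19.5 hours

Over Δt = 81.9 − 17.5 = 64.4 hours, the level fell by a factor of 35.2/3.57 ≈ 9.8599.
n = log₂(9.8599) ≈ 3.3016 half-lives, so t½ = 64.4/3.3016 ≈ 19.506 hours.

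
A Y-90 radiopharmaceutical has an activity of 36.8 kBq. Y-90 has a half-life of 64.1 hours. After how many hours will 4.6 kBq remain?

192.3 hours

4.6/36.8 = 1/8, so 3 half-lives have elapsed.
t = 3 × 64.1 = 192.3 hours.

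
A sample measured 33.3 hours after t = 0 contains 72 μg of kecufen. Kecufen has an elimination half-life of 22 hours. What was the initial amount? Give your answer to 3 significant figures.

Number of half-lives elapsed: n = 33.3/22 ≈ 1.5136.
A₀ = A × 2^n = 72 × 2^1.5136 = 72 × 2.8553 ≈ 205.58 μg.

206 μg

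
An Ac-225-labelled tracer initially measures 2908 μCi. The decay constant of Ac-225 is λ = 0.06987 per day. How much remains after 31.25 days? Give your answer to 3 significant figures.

328 μCi

t½ = ln 2 / λ = 0.69315 / 0.06987 ≈ 9.9205 days.
Number of half-lives: n = 31.25/9.9205 ≈ 3.15.
Remaining = 2908 × (1/2)^3.15 = 2908 × 0.11265 ≈ 327.6 μCi.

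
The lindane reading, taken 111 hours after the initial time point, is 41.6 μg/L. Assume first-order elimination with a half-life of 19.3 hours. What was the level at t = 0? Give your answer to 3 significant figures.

2240 μg/L

Number of half-lives elapsed: n = 111/19.3 ≈ 5.7513.
A₀ = A × 2^n = 41.6 × 2^5.7513 = 41.6 × 53.866 ≈ 2240.8 μg/L.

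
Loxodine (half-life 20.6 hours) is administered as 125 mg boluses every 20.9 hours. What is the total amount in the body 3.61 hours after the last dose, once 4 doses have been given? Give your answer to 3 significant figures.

The 4 doses were given 66.31, 45.41, 24.51, 3.61 hours ago.
Total = 125·(1/2)^(66.31/20.6) + 125·(1/2)^(45.41/20.6) + 125·(1/2)^(24.51/20.6) + 125·(1/2)^(3.61/20.6)
      = 13.425 + 27.122 + 54.795 + 110.7 ≈ 206.05 mg.

206 mg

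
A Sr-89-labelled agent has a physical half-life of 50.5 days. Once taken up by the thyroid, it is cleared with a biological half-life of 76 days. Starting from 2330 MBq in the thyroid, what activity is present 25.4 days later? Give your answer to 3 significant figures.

1/t_eff = 1/t_phys + 1/t_biol = 1/50.5 + 1/76 = 0.03296 per day.
t_eff = 50.5 × 76 / (50.5 + 76) ≈ 30.34 days.
Remaining = 2330 × (1/2)^(25.4/30.34) = 2330 × (1/2)^0.83718 ≈ 1304.2 MBq.

1300 MBq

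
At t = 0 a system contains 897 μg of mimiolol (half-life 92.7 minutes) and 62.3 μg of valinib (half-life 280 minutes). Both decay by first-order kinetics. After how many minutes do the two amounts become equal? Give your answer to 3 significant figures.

Set 897·(1/2)^(t/92.7) = 62.3·(1/2)^(t/280).
Taking log₂: log₂(897/62.3) = t·(1/92.7 − 1/280).
log₂(14.398) = 3.8478; 1/92.7 − 1/280 = 0.0072161.
t = 3.8478 / 0.0072161 ≈ 533.23 minutes.

533 minutes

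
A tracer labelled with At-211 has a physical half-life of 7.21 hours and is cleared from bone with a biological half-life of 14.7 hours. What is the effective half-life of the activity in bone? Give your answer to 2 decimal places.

1/t_eff = 1/t_phys + 1/t_biol = 1/7.21 + 1/14.7 = 0.20672 per hour.
t_eff = 7.21 × 14.7 / (7.21 + 14.7) ≈ 4.8374 hours.

4.84 hours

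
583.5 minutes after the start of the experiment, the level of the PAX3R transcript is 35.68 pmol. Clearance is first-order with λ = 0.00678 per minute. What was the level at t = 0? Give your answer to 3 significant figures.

t½ = ln 2 / λ = 0.69315 / 0.00678 ≈ 102.23 minutes.
Number of half-lives elapsed: n = 583.5/102.23 ≈ 5.7075.
A₀ = A × 2^n = 35.68 × 2^5.7075 = 35.68 × 52.255 ≈ 1864.4 pmol.

1860 pmol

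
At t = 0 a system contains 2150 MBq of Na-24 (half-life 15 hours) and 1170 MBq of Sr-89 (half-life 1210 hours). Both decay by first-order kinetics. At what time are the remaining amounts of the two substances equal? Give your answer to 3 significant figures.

Set 2150·(1/2)^(t/15) = 1170·(1/2)^(t/1210).
Taking log₂: log₂(2150/1170) = t·(1/15 − 1/1210).
log₂(1.8376) = 0.87783; 1/15 − 1/1210 = 0.06584.
t = 0.87783 / 0.06584 ≈ 13.333 hours.

13.3 hours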